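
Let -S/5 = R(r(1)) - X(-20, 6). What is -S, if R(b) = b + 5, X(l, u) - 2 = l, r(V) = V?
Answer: 120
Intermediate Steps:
X(l, u) = 2 + l
R(b) = 5 + b
S = -120 (S = -5*((5 + 1) - (2 - 20)) = -5*(6 - 1*(-18)) = -5*(6 + 18) = -5*24 = -120)
-S = -1*(-120) = 120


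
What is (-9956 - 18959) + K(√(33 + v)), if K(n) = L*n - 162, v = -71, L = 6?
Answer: -29077 + 6*I*√38 ≈ -29077.0 + 36.987*I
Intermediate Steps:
K(n) = -162 + 6*n (K(n) = 6*n - 162 = -162 + 6*n)
(-9956 - 18959) + K(√(33 + v)) = (-9956 - 18959) + (-162 + 6*√(33 - 71)) = -28915 + (-162 + 6*√(-38)) = -28915 + (-162 + 6*(I*√38)) = -28915 + (-162 + 6*I*√38) = -29077 + 6*I*√38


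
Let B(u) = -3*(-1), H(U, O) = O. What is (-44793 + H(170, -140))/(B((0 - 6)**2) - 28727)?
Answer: 44933/28724 ≈ 1.5643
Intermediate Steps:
B(u) = 3
(-44793 + H(170, -140))/(B((0 - 6)**2) - 28727) = (-44793 - 140)/(3 - 28727) = -44933/(-28724) = -44933*(-1/28724) = 44933/28724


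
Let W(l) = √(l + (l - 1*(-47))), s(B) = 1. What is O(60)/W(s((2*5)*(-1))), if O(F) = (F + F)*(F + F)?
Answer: 14400/7 ≈ 2057.1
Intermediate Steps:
W(l) = √(47 + 2*l) (W(l) = √(l + (l + 47)) = √(l + (47 + l)) = √(47 + 2*l))
O(F) = 4*F² (O(F) = (2*F)*(2*F) = 4*F²)
O(60)/W(s((2*5)*(-1))) = (4*60²)/(√(47 + 2*1)) = (4*3600)/(√(47 + 2)) = 14400/(√49) = 14400/7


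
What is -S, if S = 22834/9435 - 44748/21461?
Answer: -6167554/18407685 ≈ -0.33505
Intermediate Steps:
S = 6167554/18407685 (S = 22834*(1/9435) - 44748*1/21461 = 22834/9435 - 4068/1951 = 6167554/18407685 ≈ 0.33505)
-S = -1*6167554/18407685 = -6167554/18407685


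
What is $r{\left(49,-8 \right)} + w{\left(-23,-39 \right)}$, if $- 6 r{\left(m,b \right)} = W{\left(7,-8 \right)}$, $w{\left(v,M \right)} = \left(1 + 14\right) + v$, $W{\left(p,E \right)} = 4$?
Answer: $- \frac{26}{3} \approx -8.6667$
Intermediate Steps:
$w{\left(v,M \right)} = 15 + v$
$r{\left(m,b \right)} = - \frac{2}{3}$ ($r{\left(m,b \right)} = \left(- \frac{1}{6}\right) 4 = - \frac{2}{3}$)
$r{\left(49,-8 \right)} + w{\left(-23,-39 \right)} = - \frac{2}{3} + \left(15 - 23\right) = - \frac{2}{3} - 8 = - \frac{26}{3}$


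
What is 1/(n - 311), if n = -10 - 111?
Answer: -1/432 ≈ -0.0023148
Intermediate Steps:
n = -121
1/(n - 311) = 1/(-121 - 311) = 1/(-432) = -1/432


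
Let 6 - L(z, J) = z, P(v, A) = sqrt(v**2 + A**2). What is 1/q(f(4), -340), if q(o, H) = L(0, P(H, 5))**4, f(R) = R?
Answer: 1/1296 ≈ 0.00077160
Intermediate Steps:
P(v, A) = sqrt(A**2 + v**2)
L(z, J) = 6 - z
q(o, H) = 1296 (q(o, H) = (6 - 1*0)**4 = (6 + 0)**4 = 6**4 = 1296)
1/q(f(4), -340) = 1/1296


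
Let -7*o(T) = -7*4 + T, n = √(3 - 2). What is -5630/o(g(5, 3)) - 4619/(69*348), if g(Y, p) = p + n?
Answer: -9858581/6003 ≈ -1642.3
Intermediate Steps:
n = 1 (n = √1 = 1)
g(Y, p) = 1 + p (g(Y, p) = p + 1 = 1 + p)
o(T) = 4 - T/7 (o(T) = -(-7*4 + T)/7 = -(-28 + T)/7 = 4 - T/7)
-5630/o(g(5, 3)) - 4619/(69*348) = -5630/(4 - (1 + 3)/7) - 4619/(69*348) = -5630/(4 - ⅐*4) - 4619/24012 = -5630/(4 - 4/7) - 4619*1/24012 = -5630/24/7 - 4619/24012 = -5630*7/24 - 4619/24012 = -19705/12 - 4619/24012 = -9858581/6003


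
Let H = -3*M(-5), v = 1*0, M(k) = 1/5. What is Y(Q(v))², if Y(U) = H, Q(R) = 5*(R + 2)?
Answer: 9/25 ≈ 0.36000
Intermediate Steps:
M(k) = ⅕
v = 0
H = -⅗ (H = -3*⅕ = -⅗ ≈ -0.60000)
Q(R) = 10 + 5*R (Q(R) = 5*(2 + R) = 10 + 5*R)
Y(U) = -⅗
Y(Q(v))² = (-⅗)² = 9/25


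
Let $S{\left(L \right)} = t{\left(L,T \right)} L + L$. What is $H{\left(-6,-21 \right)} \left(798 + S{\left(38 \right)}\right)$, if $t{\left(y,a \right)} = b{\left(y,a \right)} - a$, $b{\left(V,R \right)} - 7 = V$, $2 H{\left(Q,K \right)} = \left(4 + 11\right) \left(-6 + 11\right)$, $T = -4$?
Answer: $101175$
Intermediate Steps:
$H{\left(Q,K \right)} = \frac{75}{2}$ ($H{\left(Q,K \right)} = \frac{\left(4 + 11\right) \left(-6 + 11\right)}{2} = \frac{15 \cdot 5}{2} = \frac{1}{2} \cdot 75 = \frac{75}{2}$)
$b{\left(V,R \right)} = 7 + V$
$t{\left(y,a \right)} = 7 + y - a$ ($t{\left(y,a \right)} = \left(7 + y\right) - a = 7 + y - a$)
$S{\left(L \right)} = L + L \left(11 + L\right)$ ($S{\left(L \right)} = \left(7 + L - -4\right) L + L = \left(7 + L + 4\right) L + L = \left(11 + L\right) L + L = L \left(11 + L\right) + L = L + L \left(11 + L\right)$)
$H{\left(-6,-21 \right)} \left(798 + S{\left(38 \right)}\right) = \frac{75 \left(798 + 38 \left(12 + 38\right)\right)}{2} = \frac{75 \left(798 + 38 \cdot 50\right)}{2} = \frac{75 \left(798 + 1900\right)}{2} = \frac{75}{2} \cdot 2698 = 101175$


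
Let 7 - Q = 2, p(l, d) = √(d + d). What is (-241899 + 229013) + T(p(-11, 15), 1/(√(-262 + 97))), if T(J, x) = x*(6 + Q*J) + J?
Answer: -12886 + √30 - 5*I*√22/11 - 2*I*√165/55 ≈ -12881.0 - 2.5991*I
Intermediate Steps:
p(l, d) = √2*√d (p(l, d) = √(2*d) = √2*√d)
Q = 5 (Q = 7 - 1*2 = 7 - 2 = 5)
T(J, x) = J + x*(6 + 5*J) (T(J, x) = x*(6 + 5*J) + J = J + x*(6 + 5*J))
(-241899 + 229013) + T(p(-11, 15), 1/(√(-262 + 97))) = (-241899 + 229013) + (√2*√15 + 6/(√(-262 + 97)) + 5*(√2*√15)/(√(-262 + 97))) = -12886 + (√30 + 6/(√(-165)) + 5*√30/(√(-165))) = -12886 + (√30 + 6/((I*√165)) + 5*√30/((I*√165))) = -12886 + (√30 + 6*(-I*√165/165) + 5*√30*(-I*√165/165)) = -12886 + (√30 - 2*I*√165/55 - 5*I*√22/11) = -12886 + (√30 - 5*I*√22/11 - 2*I*√165/55) = -12886 + √30 - 5*I*√22/11 - 2*I*√165/55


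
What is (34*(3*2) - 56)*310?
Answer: 45880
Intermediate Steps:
(34*(3*2) - 56)*310 = (34*6 - 56)*310 = (204 - 56)*310 = 148*310 = 45880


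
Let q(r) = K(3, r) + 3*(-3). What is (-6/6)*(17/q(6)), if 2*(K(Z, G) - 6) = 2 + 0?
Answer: 17/2 ≈ 8.5000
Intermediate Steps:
K(Z, G) = 7 (K(Z, G) = 6 + (2 + 0)/2 = 6 + (½)*2 = 6 + 1 = 7)
q(r) = -2 (q(r) = 7 + 3*(-3) = 7 - 9 = -2)
(-6/6)*(17/q(6)) = (-6/6)*(17/(-2)) = (-6*⅙)*(17*(-½)) = -1*(-17/2) = 17/2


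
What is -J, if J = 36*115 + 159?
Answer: -4299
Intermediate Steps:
J = 4299 (J = 4140 + 159 = 4299)
-J = -1*4299 = -4299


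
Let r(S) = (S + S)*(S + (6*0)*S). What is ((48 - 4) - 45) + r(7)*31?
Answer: 3037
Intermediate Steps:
r(S) = 2*S² (r(S) = (2*S)*(S + 0*S) = (2*S)*(S + 0) = (2*S)*S = 2*S²)
((48 - 4) - 45) + r(7)*31 = ((48 - 4) - 45) + (2*7²)*31 = (44 - 45) + (2*49)*31 = -1 + 98*31 = -1 + 3038 = 3037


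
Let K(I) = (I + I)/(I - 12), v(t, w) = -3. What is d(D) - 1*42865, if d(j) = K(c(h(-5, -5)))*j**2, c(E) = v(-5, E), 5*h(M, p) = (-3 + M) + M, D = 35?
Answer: -42375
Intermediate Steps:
h(M, p) = -3/5 + 2*M/5 (h(M, p) = ((-3 + M) + M)/5 = (-3 + 2*M)/5 = -3/5 + 2*M/5)
c(E) = -3
K(I) = 2*I/(-12 + I) (K(I) = (2*I)/(-12 + I) = 2*I/(-12 + I))
d(j) = 2*j**2/5 (d(j) = (2*(-3)/(-12 - 3))*j**2 = (2*(-3)/(-15))*j**2 = (2*(-3)*(-1/15))*j**2 = 2*j**2/5)
d(D) - 1*42865 = (2/5)*35**2 - 1*42865 = (2/5)*1225 - 42865 = 490 - 42865 = -42375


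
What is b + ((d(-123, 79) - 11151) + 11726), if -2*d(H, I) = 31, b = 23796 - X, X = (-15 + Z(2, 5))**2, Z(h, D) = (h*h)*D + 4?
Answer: 48549/2 ≈ 24275.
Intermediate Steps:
Z(h, D) = 4 + D*h**2 (Z(h, D) = h**2*D + 4 = D*h**2 + 4 = 4 + D*h**2)
X = 81 (X = (-15 + (4 + 5*2**2))**2 = (-15 + (4 + 5*4))**2 = (-15 + (4 + 20))**2 = (-15 + 24)**2 = 9**2 = 81)
b = 23715 (b = 23796 - 1*81 = 23796 - 81 = 23715)
d(H, I) = -31/2 (d(H, I) = -1/2*31 = -31/2)
b + ((d(-123, 79) - 11151) + 11726) = 23715 + ((-31/2 - 11151) + 11726) = 23715 + (-22333/2 + 11726) = 23715 + 1119/2 = 48549/2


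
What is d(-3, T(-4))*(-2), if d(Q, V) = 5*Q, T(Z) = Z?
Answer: 30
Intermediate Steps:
d(-3, T(-4))*(-2) = (5*(-3))*(-2) = -15*(-2) = 30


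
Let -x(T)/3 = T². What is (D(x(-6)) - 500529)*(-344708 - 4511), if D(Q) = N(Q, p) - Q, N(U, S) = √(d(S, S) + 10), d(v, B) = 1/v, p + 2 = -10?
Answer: 174756521199 - 349219*√357/6 ≈ 1.7476e+11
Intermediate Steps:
p = -12 (p = -2 - 10 = -12)
x(T) = -3*T²
N(U, S) = √(10 + 1/S) (N(U, S) = √(1/S + 10) = √(10 + 1/S))
D(Q) = -Q + √357/6 (D(Q) = √(10 + 1/(-12)) - Q = √(10 - 1/12) - Q = √(119/12) - Q = √357/6 - Q = -Q + √357/6)
(D(x(-6)) - 500529)*(-344708 - 4511) = ((-(-3)*(-6)² + √357/6) - 500529)*(-344708 - 4511) = ((-(-3)*36 + √357/6) - 500529)*(-349219) = ((-1*(-108) + √357/6) - 500529)*(-349219) = ((108 + √357/6) - 500529)*(-349219) = (-500421 + √357/6)*(-349219) = 174756521199 - 349219*√357/6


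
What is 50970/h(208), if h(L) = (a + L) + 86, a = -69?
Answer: 3398/15 ≈ 226.53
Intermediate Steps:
h(L) = 17 + L (h(L) = (-69 + L) + 86 = 17 + L)
50970/h(208) = 50970/(17 + 208) = 50970/225 = 50970*(1/225) = 3398/15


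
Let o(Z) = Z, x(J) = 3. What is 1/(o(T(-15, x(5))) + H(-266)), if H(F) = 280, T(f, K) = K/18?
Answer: 6/1681 ≈ 0.0035693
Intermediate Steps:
T(f, K) = K/18 (T(f, K) = K*(1/18) = K/18)
1/(o(T(-15, x(5))) + H(-266)) = 1/((1/18)*3 + 280) = 1/(⅙ + 280) = 1/(1681/6) = 6/1681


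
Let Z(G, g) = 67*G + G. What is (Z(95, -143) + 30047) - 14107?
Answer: 22400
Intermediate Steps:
Z(G, g) = 68*G
(Z(95, -143) + 30047) - 14107 = (68*95 + 30047) - 14107 = (6460 + 30047) - 14107 = 36507 - 14107 = 22400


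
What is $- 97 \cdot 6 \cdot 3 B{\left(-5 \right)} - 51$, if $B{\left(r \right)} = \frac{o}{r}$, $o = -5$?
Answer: $-1797$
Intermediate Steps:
$B{\left(r \right)} = - \frac{5}{r}$
$- 97 \cdot 6 \cdot 3 B{\left(-5 \right)} - 51 = - 97 \cdot 6 \cdot 3 \left(- \frac{5}{-5}\right) - 51 = - 97 \cdot 18 \left(\left(-5\right) \left(- \frac{1}{5}\right)\right) - 51 = - 97 \cdot 18 \cdot 1 - 51 = \left(-97\right) 18 - 51 = -1746 - 51 = -1797$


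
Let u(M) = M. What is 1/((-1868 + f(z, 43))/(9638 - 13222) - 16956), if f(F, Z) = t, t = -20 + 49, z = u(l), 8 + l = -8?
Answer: -3584/60768465 ≈ -5.8978e-5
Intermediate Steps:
l = -16 (l = -8 - 8 = -16)
z = -16
t = 29
f(F, Z) = 29
1/((-1868 + f(z, 43))/(9638 - 13222) - 16956) = 1/((-1868 + 29)/(9638 - 13222) - 16956) = 1/(-1839/(-3584) - 16956) = 1/(-1839*(-1/3584) - 16956) = 1/(1839/3584 - 16956) = 1/(-60768465/3584) = -3584/60768465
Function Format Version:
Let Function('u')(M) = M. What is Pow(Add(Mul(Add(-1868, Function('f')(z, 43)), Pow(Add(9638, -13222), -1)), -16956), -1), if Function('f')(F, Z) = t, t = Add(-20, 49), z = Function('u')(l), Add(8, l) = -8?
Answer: Rational(-3584, 60768465) ≈ -5.8978e-5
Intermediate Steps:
l = -16 (l = Add(-8, -8) = -16)
z = -16
t = 29
Function('f')(F, Z) = 29
Pow(Add(Mul(Add(-1868, Function('f')(z, 43)), Pow(Add(9638, -13222), -1)), -16956), -1) = Pow(Add(Mul(Add(-1868, 29), Pow(Add(9638, -13222), -1)), -16956), -1) = Pow(Add(Mul(-1839, Pow(-3584, -1)), -16956), -1) = Pow(Add(Mul(-1839, Rational(-1, 3584)), -16956), -1) = Pow(Add(Rational(1839, 3584), -16956), -1) = Pow(Rational(-60768465, 3584), -1) = Rational(-3584, 60768465)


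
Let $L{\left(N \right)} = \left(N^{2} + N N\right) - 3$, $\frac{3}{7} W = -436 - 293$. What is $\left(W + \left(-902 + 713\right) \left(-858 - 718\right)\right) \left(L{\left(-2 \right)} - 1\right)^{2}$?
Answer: $4738608$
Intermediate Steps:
$W = -1701$ ($W = \frac{7 \left(-436 - 293\right)}{3} = \frac{7}{3} \left(-729\right) = -1701$)
$L{\left(N \right)} = -3 + 2 N^{2}$ ($L{\left(N \right)} = \left(N^{2} + N^{2}\right) - 3 = 2 N^{2} - 3 = -3 + 2 N^{2}$)
$\left(W + \left(-902 + 713\right) \left(-858 - 718\right)\right) \left(L{\left(-2 \right)} - 1\right)^{2} = \left(-1701 + \left(-902 + 713\right) \left(-858 - 718\right)\right) \left(\left(-3 + 2 \left(-2\right)^{2}\right) - 1\right)^{2} = \left(-1701 - -297864\right) \left(\left(-3 + 2 \cdot 4\right) - 1\right)^{2} = \left(-1701 + 297864\right) \left(\left(-3 + 8\right) - 1\right)^{2} = 296163 \left(5 - 1\right)^{2} = 296163 \cdot 4^{2} = 296163 \cdot 16 = 4738608$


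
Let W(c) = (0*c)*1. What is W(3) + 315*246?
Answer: 77490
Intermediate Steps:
W(c) = 0 (W(c) = 0*1 = 0)
W(3) + 315*246 = 0 + 315*246 = 0 + 77490 = 77490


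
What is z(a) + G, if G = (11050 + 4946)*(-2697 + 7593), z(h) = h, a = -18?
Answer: 78316398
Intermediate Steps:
G = 78316416 (G = 15996*4896 = 78316416)
z(a) + G = -18 + 78316416 = 78316398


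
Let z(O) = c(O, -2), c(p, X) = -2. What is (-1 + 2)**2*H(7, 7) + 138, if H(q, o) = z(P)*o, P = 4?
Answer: 124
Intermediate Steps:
z(O) = -2
H(q, o) = -2*o
(-1 + 2)**2*H(7, 7) + 138 = (-1 + 2)**2*(-2*7) + 138 = 1**2*(-14) + 138 = 1*(-14) + 138 = -14 + 138 = 124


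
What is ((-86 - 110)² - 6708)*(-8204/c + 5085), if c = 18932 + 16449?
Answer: 5704401771148/35381 ≈ 1.6123e+8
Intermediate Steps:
c = 35381
((-86 - 110)² - 6708)*(-8204/c + 5085) = ((-86 - 110)² - 6708)*(-8204/35381 + 5085) = ((-196)² - 6708)*(-8204*1/35381 + 5085) = (38416 - 6708)*(-8204/35381 + 5085) = 31708*(179904181/35381) = 5704401771148/35381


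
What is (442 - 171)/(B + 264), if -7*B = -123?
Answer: 1897/1971 ≈ 0.96246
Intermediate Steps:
B = 123/7 (B = -1/7*(-123) = 123/7 ≈ 17.571)
(442 - 171)/(B + 264) = (442 - 171)/(123/7 + 264) = 271/(1971/7) = 271*(7/1971) = 1897/1971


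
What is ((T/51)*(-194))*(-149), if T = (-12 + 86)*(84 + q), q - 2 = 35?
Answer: 258824324/51 ≈ 5.0750e+6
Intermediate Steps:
q = 37 (q = 2 + 35 = 37)
T = 8954 (T = (-12 + 86)*(84 + 37) = 74*121 = 8954)
((T/51)*(-194))*(-149) = ((8954/51)*(-194))*(-149) = -1737076/51*(-149) = 258824324/51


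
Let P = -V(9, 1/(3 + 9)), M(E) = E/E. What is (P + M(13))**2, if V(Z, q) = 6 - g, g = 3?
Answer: 4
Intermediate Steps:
V(Z, q) = 3 (V(Z, q) = 6 - 1*3 = 6 - 3 = 3)
M(E) = 1
P = -3 (P = -1*3 = -3)
(P + M(13))**2 = (-3 + 1)**2 = (-2)**2 = 4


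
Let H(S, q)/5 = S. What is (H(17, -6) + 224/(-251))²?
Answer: 445674321/63001 ≈ 7074.1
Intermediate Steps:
H(S, q) = 5*S
(H(17, -6) + 224/(-251))² = (5*17 + 224/(-251))² = (85 + 224*(-1/251))² = (85 - 224/251)² = (21111/251)² = 445674321/63001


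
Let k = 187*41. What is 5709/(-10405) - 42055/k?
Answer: -481353178/79775135 ≈ -6.0339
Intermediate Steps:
k = 7667
5709/(-10405) - 42055/k = 5709/(-10405) - 42055/7667 = 5709*(-1/10405) - 42055*1/7667 = -5709/10405 - 42055/7667 = -481353178/79775135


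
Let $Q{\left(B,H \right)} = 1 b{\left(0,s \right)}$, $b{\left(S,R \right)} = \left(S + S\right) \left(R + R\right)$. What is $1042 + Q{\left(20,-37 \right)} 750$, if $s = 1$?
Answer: $1042$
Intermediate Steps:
$b{\left(S,R \right)} = 4 R S$ ($b{\left(S,R \right)} = 2 S 2 R = 4 R S$)
$Q{\left(B,H \right)} = 0$ ($Q{\left(B,H \right)} = 1 \cdot 4 \cdot 1 \cdot 0 = 1 \cdot 0 = 0$)
$1042 + Q{\left(20,-37 \right)} 750 = 1042 + 0 \cdot 750 = 1042 + 0 = 1042$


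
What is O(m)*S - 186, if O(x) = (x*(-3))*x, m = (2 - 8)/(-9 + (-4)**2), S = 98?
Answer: -402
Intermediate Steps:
m = -6/7 (m = -6/(-9 + 16) = -6/7 ≈ -0.85714)
O(x) = -3*x**2 (O(x) = (-3*x)*x = -3*x**2)
O(m)*S - 186 = -3*(-6/7)**2*98 - 186 = -3*36/49*98 - 186 = -108/49*98 - 186 = -216 - 186 = -402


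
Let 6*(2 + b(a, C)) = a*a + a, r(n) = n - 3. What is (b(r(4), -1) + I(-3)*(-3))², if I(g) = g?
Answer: 484/9 ≈ 53.778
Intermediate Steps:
r(n) = -3 + n
b(a, C) = -2 + a/6 + a²/6 (b(a, C) = -2 + (a*a + a)/6 = -2 + (a² + a)/6 = -2 + (a + a²)/6 = -2 + (a/6 + a²/6) = -2 + a/6 + a²/6)
(b(r(4), -1) + I(-3)*(-3))² = ((-2 + (-3 + 4)/6 + (-3 + 4)²/6) - 3*(-3))² = ((-2 + (⅙)*1 + (⅙)*1²) + 9)² = ((-2 + ⅙ + (⅙)*1) + 9)² = ((-2 + ⅙ + ⅙) + 9)² = (-5/3 + 9)² = (22/3)² = 484/9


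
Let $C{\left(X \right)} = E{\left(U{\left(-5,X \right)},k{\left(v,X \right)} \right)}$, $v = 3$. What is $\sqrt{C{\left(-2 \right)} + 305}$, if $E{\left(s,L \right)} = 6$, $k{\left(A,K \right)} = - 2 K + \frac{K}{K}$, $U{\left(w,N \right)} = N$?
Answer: $\sqrt{311} \approx 17.635$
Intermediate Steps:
$k{\left(A,K \right)} = 1 - 2 K$ ($k{\left(A,K \right)} = - 2 K + 1 = 1 - 2 K$)
$C{\left(X \right)} = 6$
$\sqrt{C{\left(-2 \right)} + 305} = \sqrt{6 + 305} = \sqrt{311}$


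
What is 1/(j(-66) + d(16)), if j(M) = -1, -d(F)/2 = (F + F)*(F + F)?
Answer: -1/2049 ≈ -0.00048804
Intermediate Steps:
d(F) = -8*F² (d(F) = -2*(F + F)*(F + F) = -2*2*F*2*F = -8*F²)
1/(j(-66) + d(16)) = 1/(-1 - 8*16²) = 1/(-1 - 8*256) = 1/(-1 - 2048) = 1/(-2049) = -1/2049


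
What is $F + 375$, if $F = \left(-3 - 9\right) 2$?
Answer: $351$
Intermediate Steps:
$F = -24$ ($F = \left(-12\right) 2 = -24$)
$F + 375 = -24 + 375 = 351$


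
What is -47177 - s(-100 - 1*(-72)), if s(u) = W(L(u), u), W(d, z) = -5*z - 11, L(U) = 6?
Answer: -47306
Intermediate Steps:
W(d, z) = -11 - 5*z
s(u) = -11 - 5*u
-47177 - s(-100 - 1*(-72)) = -47177 - (-11 - 5*(-100 - 1*(-72))) = -47177 - (-11 - 5*(-100 + 72)) = -47177 - (-11 - 5*(-28)) = -47177 - (-11 + 140) = -47177 - 1*129 = -47177 - 129 = -47306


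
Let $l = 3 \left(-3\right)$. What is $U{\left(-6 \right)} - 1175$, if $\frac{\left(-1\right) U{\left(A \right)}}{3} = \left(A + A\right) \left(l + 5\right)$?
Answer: $-1319$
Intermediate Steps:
$l = -9$
$U{\left(A \right)} = 24 A$ ($U{\left(A \right)} = - 3 \left(A + A\right) \left(-9 + 5\right) = - 3 \cdot 2 A \left(-4\right) = - 3 \left(- 8 A\right) = 24 A$)
$U{\left(-6 \right)} - 1175 = 24 \left(-6\right) - 1175 = -144 - 1175 = -1319$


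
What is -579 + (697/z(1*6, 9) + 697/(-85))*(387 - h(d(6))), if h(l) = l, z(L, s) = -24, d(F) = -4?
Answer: -1816859/120 ≈ -15140.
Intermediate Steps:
-579 + (697/z(1*6, 9) + 697/(-85))*(387 - h(d(6))) = -579 + (697/(-24) + 697/(-85))*(387 - 1*(-4)) = -579 + (697*(-1/24) + 697*(-1/85))*(387 + 4) = -579 + (-697/24 - 41/5)*391 = -579 - 4469/120*391 = -579 - 1747379/120 = -1816859/120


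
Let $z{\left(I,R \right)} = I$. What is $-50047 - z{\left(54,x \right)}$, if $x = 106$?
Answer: $-50101$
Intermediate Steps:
$-50047 - z{\left(54,x \right)} = -50047 - 54 = -50101$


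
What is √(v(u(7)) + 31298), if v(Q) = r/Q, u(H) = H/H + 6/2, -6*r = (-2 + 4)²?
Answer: √1126722/6 ≈ 176.91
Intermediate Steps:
r = -⅔ (r = -(-2 + 4)²/6 = -⅙*2² = -⅙*4 = -⅔ ≈ -0.66667)
u(H) = 4 (u(H) = 1 + 6*(½) = 1 + 3 = 4)
v(Q) = -2/(3*Q)
√(v(u(7)) + 31298) = √(-⅔/4 + 31298) = √(-⅔*¼ + 31298) = √(-⅙ + 31298) = √(187787/6) = √1126722/6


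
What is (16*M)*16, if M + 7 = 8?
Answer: 256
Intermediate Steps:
M = 1 (M = -7 + 8 = 1)
(16*M)*16 = (16*1)*16 = 16*16 = 256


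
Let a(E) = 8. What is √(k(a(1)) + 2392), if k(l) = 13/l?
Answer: √38298/4 ≈ 48.925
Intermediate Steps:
√(k(a(1)) + 2392) = √(13/8 + 2392) = √(19149/8) = √38298/4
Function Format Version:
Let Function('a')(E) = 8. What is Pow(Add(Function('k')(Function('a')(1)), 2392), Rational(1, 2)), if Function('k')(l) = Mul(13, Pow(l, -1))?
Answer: Mul(Rational(1, 4), Pow(38298, Rational(1, 2))) ≈ 48.925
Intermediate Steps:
Pow(Add(Function('k')(Function('a')(1)), 2392), Rational(1, 2)) = Pow(Add(Mul(13, Pow(8, -1)), 2392), Rational(1, 2)) = Pow(Add(Mul(13, Rational(1, 8)), 2392), Rational(1, 2)) = Pow(Add(Rational(13, 8), 2392), Rational(1, 2)) = Pow(Rational(19149, 8), Rational(1, 2)) = Mul(Rational(1, 4), Pow(38298, Rational(1, 2)))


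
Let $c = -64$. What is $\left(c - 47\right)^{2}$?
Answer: $12321$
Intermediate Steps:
$\left(c - 47\right)^{2} = \left(-64 - 47\right)^{2} = \left(-111\right)^{2} = 12321$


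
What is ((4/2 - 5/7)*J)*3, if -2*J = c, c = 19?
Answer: -513/14 ≈ -36.643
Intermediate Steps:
J = -19/2 (J = -1/2*19 = -19/2 ≈ -9.5000)
((4/2 - 5/7)*J)*3 = ((4/2 - 5/7)*(-19/2))*3 = ((4*(1/2) - 5*1/7)*(-19/2))*3 = ((2 - 5/7)*(-19/2))*3 = ((9/7)*(-19/2))*3 = -171/14*3 = -513/14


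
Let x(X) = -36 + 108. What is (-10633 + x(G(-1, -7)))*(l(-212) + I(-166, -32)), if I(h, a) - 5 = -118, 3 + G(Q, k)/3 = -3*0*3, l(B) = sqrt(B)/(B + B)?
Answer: 1193393 + 10561*I*sqrt(53)/212 ≈ 1.1934e+6 + 362.67*I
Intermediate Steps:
l(B) = 1/(2*sqrt(B)) (l(B) = sqrt(B)/((2*B)) = (1/(2*B))*sqrt(B) = 1/(2*sqrt(B)))
G(Q, k) = -9 (G(Q, k) = -9 + 3*(-3*0*3) = -9 + 3*(0*3) = -9 + 3*0 = -9 + 0 = -9)
I(h, a) = -113 (I(h, a) = 5 - 118 = -113)
x(X) = 72
(-10633 + x(G(-1, -7)))*(l(-212) + I(-166, -32)) = (-10633 + 72)*(1/(2*sqrt(-212)) - 113) = -10561*((-I*sqrt(53)/106)/2 - 113) = -10561*(-I*sqrt(53)/212 - 113) = -10561*(-113 - I*sqrt(53)/212) = 1193393 + 10561*I*sqrt(53)/212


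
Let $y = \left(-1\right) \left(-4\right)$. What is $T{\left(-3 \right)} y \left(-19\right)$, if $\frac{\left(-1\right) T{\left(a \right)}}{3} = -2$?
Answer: $-456$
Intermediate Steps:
$T{\left(a \right)} = 6$ ($T{\left(a \right)} = \left(-3\right) \left(-2\right) = 6$)
$y = 4$
$T{\left(-3 \right)} y \left(-19\right) = 6 \cdot 4 \left(-19\right) = 24 \left(-19\right) = -456$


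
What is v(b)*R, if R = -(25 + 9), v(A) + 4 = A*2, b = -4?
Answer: 408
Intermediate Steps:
v(A) = -4 + 2*A (v(A) = -4 + A*2 = -4 + 2*A)
R = -34 (R = -1*34 = -34)
v(b)*R = (-4 + 2*(-4))*(-34) = (-4 - 8)*(-34) = -12*(-34) = 408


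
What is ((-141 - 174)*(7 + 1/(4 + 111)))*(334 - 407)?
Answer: 3706794/23 ≈ 1.6117e+5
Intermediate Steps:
((-141 - 174)*(7 + 1/(4 + 111)))*(334 - 407) = -315*(7 + 1/115)*(-73) = -315*806/115*(-73) = -50778/23*(-73) = 3706794/23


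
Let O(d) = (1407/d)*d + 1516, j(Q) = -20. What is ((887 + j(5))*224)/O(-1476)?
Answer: 194208/2923 ≈ 66.441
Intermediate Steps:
O(d) = 2923 (O(d) = 1407 + 1516 = 2923)
((887 + j(5))*224)/O(-1476) = ((887 - 20)*224)/2923 = (867*224)*(1/2923) = 194208*(1/2923) = 194208/2923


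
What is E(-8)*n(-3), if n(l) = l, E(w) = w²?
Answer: -192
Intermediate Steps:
E(-8)*n(-3) = (-8)²*(-3) = 64*(-3) = -192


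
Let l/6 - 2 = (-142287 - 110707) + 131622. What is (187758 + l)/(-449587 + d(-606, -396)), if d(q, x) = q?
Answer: 540462/450193 ≈ 1.2005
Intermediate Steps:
l = -728220 (l = 12 + 6*((-142287 - 110707) + 131622) = 12 + 6*(-252994 + 131622) = 12 + 6*(-121372) = 12 - 728232 = -728220)
(187758 + l)/(-449587 + d(-606, -396)) = (187758 - 728220)/(-449587 - 606) = -540462/(-450193) = -540462*(-1/450193) = 540462/450193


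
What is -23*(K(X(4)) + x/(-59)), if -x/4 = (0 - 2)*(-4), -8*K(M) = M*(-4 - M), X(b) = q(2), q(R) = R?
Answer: -5543/118 ≈ -46.975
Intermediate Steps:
X(b) = 2
K(M) = -M*(-4 - M)/8
x = -32 (x = -4*(0 - 2)*(-4) = -(-8)*(-4) = -4*8 = -32)
-23*(K(X(4)) + x/(-59)) = -23*((⅛)*2*(4 + 2) - 32/(-59)) = -23*((⅛)*2*6 - 32*(-1/59)) = -23*(3/2 + 32/59) = -23*241/118 = -5543/118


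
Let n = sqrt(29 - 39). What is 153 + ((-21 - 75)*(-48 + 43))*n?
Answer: 153 + 480*I*sqrt(10) ≈ 153.0 + 1517.9*I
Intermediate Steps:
n = I*sqrt(10) (n = sqrt(-10) = I*sqrt(10) ≈ 3.1623*I)
153 + ((-21 - 75)*(-48 + 43))*n = 153 + ((-21 - 75)*(-48 + 43))*(I*sqrt(10)) = 153 + (-96*(-5))*(I*sqrt(10)) = 153 + 480*(I*sqrt(10)) = 153 + 480*I*sqrt(10)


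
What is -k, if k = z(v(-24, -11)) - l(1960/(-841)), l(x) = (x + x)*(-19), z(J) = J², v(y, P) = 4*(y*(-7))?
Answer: -379707664/841 ≈ -4.5150e+5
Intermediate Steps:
v(y, P) = -28*y (v(y, P) = 4*(-7*y) = -28*y)
l(x) = -38*x (l(x) = (2*x)*(-19) = -38*x)
k = 379707664/841 (k = (-28*(-24))² - (-38)*1960/(-841) = 672² - (-38)*1960*(-1/841) = 451584 - (-38)*(-1960)/841 = 451584 - 1*74480/841 = 451584 - 74480/841 = 379707664/841 ≈ 4.5150e+5)
-k = -1*379707664/841 = -379707664/841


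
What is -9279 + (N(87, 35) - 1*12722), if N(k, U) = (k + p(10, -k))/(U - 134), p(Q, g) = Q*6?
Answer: -726082/33 ≈ -22003.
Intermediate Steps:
p(Q, g) = 6*Q
N(k, U) = (60 + k)/(-134 + U) (N(k, U) = (k + 6*10)/(U - 134) = (k + 60)/(-134 + U) = (60 + k)/(-134 + U))
-9279 + (N(87, 35) - 1*12722) = -9279 + ((60 + 87)/(-134 + 35) - 1*12722) = -9279 + (147/(-99) - 12722) = -9279 + (-1/99*147 - 12722) = -9279 + (-49/33 - 12722) = -9279 - 419875/33 = -726082/33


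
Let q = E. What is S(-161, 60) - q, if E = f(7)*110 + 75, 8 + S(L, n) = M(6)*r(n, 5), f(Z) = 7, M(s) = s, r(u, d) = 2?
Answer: -841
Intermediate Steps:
S(L, n) = 4 (S(L, n) = -8 + 6*2 = -8 + 12 = 4)
E = 845 (E = 7*110 + 75 = 770 + 75 = 845)
q = 845
S(-161, 60) - q = 4 - 1*845 = 4 - 845 = -841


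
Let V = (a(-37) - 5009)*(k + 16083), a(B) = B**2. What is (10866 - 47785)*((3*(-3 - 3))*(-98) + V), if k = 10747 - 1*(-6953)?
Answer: 4539868735164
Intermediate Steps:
k = 17700 (k = 10747 + 6953 = 17700)
V = -122970120 (V = ((-37)**2 - 5009)*(17700 + 16083) = (1369 - 5009)*33783 = -3640*33783 = -122970120)
(10866 - 47785)*((3*(-3 - 3))*(-98) + V) = (10866 - 47785)*((3*(-3 - 3))*(-98) - 122970120) = -36919*((3*(-6))*(-98) - 122970120) = -36919*(-18*(-98) - 122970120) = -36919*(1764 - 122970120) = -36919*(-122968356) = 4539868735164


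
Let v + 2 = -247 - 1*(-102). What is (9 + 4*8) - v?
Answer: 188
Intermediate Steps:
v = -147 (v = -2 + (-247 - 1*(-102)) = -2 + (-247 + 102) = -2 - 145 = -147)
(9 + 4*8) - v = (9 + 4*8) - 1*(-147) = (9 + 32) + 147 = 41 + 147 = 188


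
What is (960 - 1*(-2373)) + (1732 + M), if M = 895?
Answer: 5960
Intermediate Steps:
(960 - 1*(-2373)) + (1732 + M) = (960 - 1*(-2373)) + (1732 + 895) = (960 + 2373) + 2627 = 3333 + 2627 = 5960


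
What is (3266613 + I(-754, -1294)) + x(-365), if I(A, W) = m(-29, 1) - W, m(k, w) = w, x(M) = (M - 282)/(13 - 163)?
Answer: 490186847/150 ≈ 3.2679e+6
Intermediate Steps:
x(M) = 47/25 - M/150 (x(M) = (-282 + M)/(-150) = (-282 + M)*(-1/150) = 47/25 - M/150)
I(A, W) = 1 - W
(3266613 + I(-754, -1294)) + x(-365) = (3266613 + (1 - 1*(-1294))) + (47/25 - 1/150*(-365)) = (3266613 + (1 + 1294)) + (47/25 + 73/30) = (3266613 + 1295) + 647/150 = 3267908 + 647/150 = 490186847/150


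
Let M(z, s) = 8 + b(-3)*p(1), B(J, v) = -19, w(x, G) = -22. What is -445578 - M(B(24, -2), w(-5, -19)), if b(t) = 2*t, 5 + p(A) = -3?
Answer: -445634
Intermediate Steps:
p(A) = -8 (p(A) = -5 - 3 = -8)
M(z, s) = 56 (M(z, s) = 8 + (2*(-3))*(-8) = 8 - 6*(-8) = 8 + 48 = 56)
-445578 - M(B(24, -2), w(-5, -19)) = -445578 - 1*56 = -445578 - 56 = -445634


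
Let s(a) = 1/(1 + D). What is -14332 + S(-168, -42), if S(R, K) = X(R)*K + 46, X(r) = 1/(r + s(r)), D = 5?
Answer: -14385750/1007 ≈ -14286.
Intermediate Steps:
s(a) = ⅙ (s(a) = 1/(1 + 5) = 1/6 = ⅙)
X(r) = 1/(⅙ + r) (X(r) = 1/(r + ⅙) = 1/(⅙ + r))
S(R, K) = 46 + 6*K/(1 + 6*R) (S(R, K) = (6/(1 + 6*R))*K + 46 = 6*K/(1 + 6*R) + 46 = 46 + 6*K/(1 + 6*R))
-14332 + S(-168, -42) = -14332 + 2*(23 + 3*(-42) + 138*(-168))/(1 + 6*(-168)) = -14332 + 2*(23 - 126 - 23184)/(1 - 1008) = -14332 + 2*(-23287)/(-1007) = -14332 + 2*(-1/1007)*(-23287) = -14332 + 46574/1007 = -14385750/1007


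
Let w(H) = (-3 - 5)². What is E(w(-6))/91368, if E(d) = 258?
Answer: 43/15228 ≈ 0.0028237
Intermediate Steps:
w(H) = 64 (w(H) = (-8)² = 64)
E(w(-6))/91368 = 258/91368 = 258*(1/91368) = 43/15228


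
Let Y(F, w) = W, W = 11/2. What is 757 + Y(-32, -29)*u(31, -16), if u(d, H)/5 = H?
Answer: 317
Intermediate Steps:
u(d, H) = 5*H
W = 11/2 (W = 11*(½) = 11/2 ≈ 5.5000)
Y(F, w) = 11/2
757 + Y(-32, -29)*u(31, -16) = 757 + 11*(5*(-16))/2 = 757 + (11/2)*(-80) = 757 - 440 = 317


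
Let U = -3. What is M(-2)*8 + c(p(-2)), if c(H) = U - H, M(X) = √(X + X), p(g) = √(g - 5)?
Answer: -3 + 16*I - I*√7 ≈ -3.0 + 13.354*I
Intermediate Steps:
p(g) = √(-5 + g)
M(X) = √2*√X (M(X) = √(2*X) = √2*√X)
c(H) = -3 - H
M(-2)*8 + c(p(-2)) = (√2*√(-2))*8 + (-3 - √(-5 - 2)) = (√2*(I*√2))*8 + (-3 - √(-7)) = (2*I)*8 + (-3 - I*√7) = 16*I + (-3 - I*√7) = -3 + 16*I - I*√7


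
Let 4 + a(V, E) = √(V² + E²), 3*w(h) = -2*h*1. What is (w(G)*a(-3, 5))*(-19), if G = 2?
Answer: -304/3 + 76*√34/3 ≈ 46.384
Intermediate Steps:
w(h) = -2*h/3 (w(h) = (-2*h*1)/3 = (-2*h)/3 = -2*h/3)
a(V, E) = -4 + √(E² + V²) (a(V, E) = -4 + √(V² + E²) = -4 + √(E² + V²))
(w(G)*a(-3, 5))*(-19) = ((-⅔*2)*(-4 + √(5² + (-3)²)))*(-19) = -4*(-4 + √(25 + 9))/3*(-19) = -4*(-4 + √34)/3*(-19) = (16/3 - 4*√34/3)*(-19) = -304/3 + 76*√34/3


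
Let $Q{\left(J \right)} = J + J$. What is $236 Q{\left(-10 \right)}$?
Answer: $-4720$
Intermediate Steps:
$Q{\left(J \right)} = 2 J$
$236 Q{\left(-10 \right)} = 236 \cdot 2 \left(-10\right) = 236 \left(-20\right) = -4720$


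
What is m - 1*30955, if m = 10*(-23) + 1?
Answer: -31184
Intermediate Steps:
m = -229 (m = -230 + 1 = -229)
m - 1*30955 = -229 - 1*30955 = -229 - 30955 = -31184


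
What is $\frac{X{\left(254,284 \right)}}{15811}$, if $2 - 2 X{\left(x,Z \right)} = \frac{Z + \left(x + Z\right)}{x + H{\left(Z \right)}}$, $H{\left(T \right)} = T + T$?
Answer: $\frac{1}{31622} \approx 3.1624 \cdot 10^{-5}$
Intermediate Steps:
$H{\left(T \right)} = 2 T$
$X{\left(x,Z \right)} = \frac{1}{2}$ ($X{\left(x,Z \right)} = 1 - \frac{\left(Z + \left(x + Z\right)\right) \frac{1}{x + 2 Z}}{2} = 1 - \frac{\left(Z + \left(Z + x\right)\right) \frac{1}{x + 2 Z}}{2} = 1 - \frac{\left(x + 2 Z\right) \frac{1}{x + 2 Z}}{2} = 1 - \frac{1}{2} = \frac{1}{2}$)
$\frac{X{\left(254,284 \right)}}{15811} = \frac{1}{2 \cdot 15811} = \frac{1}{2} \cdot \frac{1}{15811} = \frac{1}{31622}$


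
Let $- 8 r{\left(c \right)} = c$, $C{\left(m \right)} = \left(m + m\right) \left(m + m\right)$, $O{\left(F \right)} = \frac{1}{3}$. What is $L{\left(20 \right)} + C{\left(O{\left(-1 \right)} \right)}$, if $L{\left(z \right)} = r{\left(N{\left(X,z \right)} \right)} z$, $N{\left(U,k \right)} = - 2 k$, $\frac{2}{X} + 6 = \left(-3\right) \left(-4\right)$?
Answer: $\frac{904}{9} \approx 100.44$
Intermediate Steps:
$O{\left(F \right)} = \frac{1}{3}$
$C{\left(m \right)} = 4 m^{2}$ ($C{\left(m \right)} = 2 m 2 m = 4 m^{2}$)
$X = \frac{1}{3}$ ($X = \frac{2}{-6 - -12} = \frac{2}{-6 + 12} = \frac{2}{6} = 2 \cdot \frac{1}{6} = \frac{1}{3} \approx 0.33333$)
$r{\left(c \right)} = - \frac{c}{8}$
$L{\left(z \right)} = \frac{z^{2}}{4}$ ($L{\left(z \right)} = - \frac{\left(-2\right) z}{8} z = \frac{z}{4} z = \frac{z^{2}}{4}$)
$L{\left(20 \right)} + C{\left(O{\left(-1 \right)} \right)} = \frac{20^{2}}{4} + \frac{4}{9} = \frac{1}{4} \cdot 400 + 4 \cdot \frac{1}{9} = 100 + \frac{4}{9} = \frac{904}{9}$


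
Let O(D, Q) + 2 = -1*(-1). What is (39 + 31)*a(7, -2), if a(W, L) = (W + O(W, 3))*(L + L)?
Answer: -1680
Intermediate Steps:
O(D, Q) = -1 (O(D, Q) = -2 - 1*(-1) = -2 + 1 = -1)
a(W, L) = 2*L*(-1 + W) (a(W, L) = (W - 1)*(L + L) = (-1 + W)*(2*L) = 2*L*(-1 + W))
(39 + 31)*a(7, -2) = (39 + 31)*(2*(-2)*(-1 + 7)) = 70*(2*(-2)*6) = 70*(-24) = -1680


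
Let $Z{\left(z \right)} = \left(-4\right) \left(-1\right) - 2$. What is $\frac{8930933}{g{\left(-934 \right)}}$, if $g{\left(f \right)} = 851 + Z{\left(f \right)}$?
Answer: $\frac{8930933}{853} \approx 10470.0$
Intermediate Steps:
$Z{\left(z \right)} = 2$ ($Z{\left(z \right)} = 4 - 2 = 2$)
$g{\left(f \right)} = 853$ ($g{\left(f \right)} = 851 + 2 = 853$)
$\frac{8930933}{g{\left(-934 \right)}} = \frac{8930933}{853}$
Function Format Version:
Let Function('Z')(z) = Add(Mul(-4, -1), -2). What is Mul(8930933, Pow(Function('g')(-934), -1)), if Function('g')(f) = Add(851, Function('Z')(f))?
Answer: Rational(8930933, 853) ≈ 10470.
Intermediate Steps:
Function('Z')(z) = 2 (Function('Z')(z) = Add(4, -2) = 2)
Function('g')(f) = 853 (Function('g')(f) = Add(851, 2) = 853)
Mul(8930933, Pow(Function('g')(-934), -1)) = Mul(8930933, Pow(853, -1)) = Mul(8930933, Rational(1, 853)) = Rational(8930933, 853)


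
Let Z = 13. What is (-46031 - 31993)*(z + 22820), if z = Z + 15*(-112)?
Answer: -1650441672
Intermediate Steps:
z = -1667 (z = 13 + 15*(-112) = 13 - 1680 = -1667)
(-46031 - 31993)*(z + 22820) = (-46031 - 31993)*(-1667 + 22820) = -78024*21153 = -1650441672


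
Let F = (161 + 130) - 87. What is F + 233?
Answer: 437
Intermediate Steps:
F = 204 (F = 291 - 87 = 204)
F + 233 = 204 + 233 = 437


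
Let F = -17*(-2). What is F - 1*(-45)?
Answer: 79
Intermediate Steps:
F = 34
F - 1*(-45) = 34 - 1*(-45) = 34 + 45 = 79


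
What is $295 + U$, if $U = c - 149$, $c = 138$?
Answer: $284$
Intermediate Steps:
$U = -11$ ($U = 138 - 149 = -11$)
$295 + U = 295 - 11 = 284$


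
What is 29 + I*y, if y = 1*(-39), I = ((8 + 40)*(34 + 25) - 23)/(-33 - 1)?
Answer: 110537/34 ≈ 3251.1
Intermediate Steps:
I = -2809/34 (I = (48*59 - 23)/(-34) = (2832 - 23)*(-1/34) = 2809*(-1/34) = -2809/34 ≈ -82.618)
y = -39
29 + I*y = 29 - 2809/34*(-39) = 29 + 109551/34 = 110537/34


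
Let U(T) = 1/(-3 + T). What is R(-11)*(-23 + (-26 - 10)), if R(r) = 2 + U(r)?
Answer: -1593/14 ≈ -113.79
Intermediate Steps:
R(r) = 2 + 1/(-3 + r)
R(-11)*(-23 + (-26 - 10)) = ((-5 + 2*(-11))/(-3 - 11))*(-23 + (-26 - 10)) = ((-5 - 22)/(-14))*(-23 - 36) = -1/14*(-27)*(-59) = (27/14)*(-59) = -1593/14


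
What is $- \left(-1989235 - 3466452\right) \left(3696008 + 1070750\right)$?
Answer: $26005939652746$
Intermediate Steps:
$- \left(-1989235 - 3466452\right) \left(3696008 + 1070750\right) = - \left(-1989235 - 3466452\right) 4766758 = - \left(-5455687\right) 4766758 = \left(-1\right) \left(-26005939652746\right) = 26005939652746$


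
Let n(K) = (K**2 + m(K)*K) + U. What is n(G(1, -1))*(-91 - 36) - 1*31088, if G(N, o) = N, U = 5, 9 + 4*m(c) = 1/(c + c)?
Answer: -252641/8 ≈ -31580.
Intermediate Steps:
m(c) = -9/4 + 1/(8*c) (m(c) = -9/4 + 1/(4*(c + c)) = -9/4 + 1/(4*((2*c))) = -9/4 + (1/(2*c))/4 = -9/4 + 1/(8*c))
n(K) = 41/8 + K**2 - 9*K/4 (n(K) = (K**2 + ((1 - 18*K)/(8*K))*K) + 5 = (K**2 + (1/8 - 9*K/4)) + 5 = (1/8 + K**2 - 9*K/4) + 5 = 41/8 + K**2 - 9*K/4)
n(G(1, -1))*(-91 - 36) - 1*31088 = (41/8 + 1**2 - 9/4*1)*(-91 - 36) - 1*31088 = (41/8 + 1 - 9/4)*(-127) - 31088 = (31/8)*(-127) - 31088 = -3937/8 - 31088 = -252641/8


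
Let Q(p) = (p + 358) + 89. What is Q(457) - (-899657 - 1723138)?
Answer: 2623699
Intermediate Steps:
Q(p) = 447 + p (Q(p) = (358 + p) + 89 = 447 + p)
Q(457) - (-899657 - 1723138) = (447 + 457) - (-899657 - 1723138) = 904 - 1*(-2622795) = 904 + 2622795 = 2623699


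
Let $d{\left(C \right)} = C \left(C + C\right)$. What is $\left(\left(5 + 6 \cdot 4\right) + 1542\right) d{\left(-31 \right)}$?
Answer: $3019462$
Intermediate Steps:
$d{\left(C \right)} = 2 C^{2}$ ($d{\left(C \right)} = C 2 C = 2 C^{2}$)
$\left(\left(5 + 6 \cdot 4\right) + 1542\right) d{\left(-31 \right)} = \left(\left(5 + 6 \cdot 4\right) + 1542\right) 2 \left(-31\right)^{2} = \left(\left(5 + 24\right) + 1542\right) 2 \cdot 961 = \left(29 + 1542\right) 1922 = 1571 \cdot 1922 = 3019462$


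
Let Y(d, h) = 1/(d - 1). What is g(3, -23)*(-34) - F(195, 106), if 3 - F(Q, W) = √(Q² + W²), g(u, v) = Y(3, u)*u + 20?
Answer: -734 + √49261 ≈ -512.05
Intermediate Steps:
Y(d, h) = 1/(-1 + d)
g(u, v) = 20 + u/2 (g(u, v) = u/(-1 + 3) + 20 = u/2 + 20 = 20 + u/2)
F(Q, W) = 3 - √(Q² + W²)
g(3, -23)*(-34) - F(195, 106) = (20 + (½)*3)*(-34) - (3 - √(195² + 106²)) = (20 + 3/2)*(-34) - (3 - √(38025 + 11236)) = (43/2)*(-34) - (3 - √49261) = -731 + (-3 + √49261) = -734 + √49261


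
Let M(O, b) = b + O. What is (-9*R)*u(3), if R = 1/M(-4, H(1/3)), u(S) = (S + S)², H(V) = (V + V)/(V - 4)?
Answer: 1782/23 ≈ 77.478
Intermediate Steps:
H(V) = 2*V/(-4 + V) (H(V) = (2*V)/(-4 + V) = 2*V/(-4 + V))
u(S) = 4*S² (u(S) = (2*S)² = 4*S²)
M(O, b) = O + b
R = -11/46 (R = 1/(-4 + 2*(1/3)/(-4 + 1/3)) = 1/(-4 + 2*(1*(⅓))/(-4 + 1*(⅓))) = 1/(-4 + 2*(⅓)/(-4 + ⅓)) = 1/(-4 + 2*(⅓)/(-11/3)) = 1/(-4 + 2*(⅓)*(-3/11)) = 1/(-4 - 2/11) = 1/(-46/11) = -11/46 ≈ -0.23913)
(-9*R)*u(3) = (-9*(-11/46))*(4*3²) = 99*(4*9)/46 = (99/46)*36 = 1782/23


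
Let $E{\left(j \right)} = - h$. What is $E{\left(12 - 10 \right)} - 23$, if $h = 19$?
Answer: $-42$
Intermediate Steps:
$E{\left(j \right)} = -19$ ($E{\left(j \right)} = \left(-1\right) 19 = -19$)
$E{\left(12 - 10 \right)} - 23 = -19 - 23 = -42$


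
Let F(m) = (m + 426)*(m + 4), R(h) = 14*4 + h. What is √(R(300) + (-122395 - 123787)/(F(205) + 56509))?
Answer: √349668777418/31398 ≈ 18.833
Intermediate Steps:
R(h) = 56 + h
F(m) = (4 + m)*(426 + m) (F(m) = (426 + m)*(4 + m) = (4 + m)*(426 + m))
√(R(300) + (-122395 - 123787)/(F(205) + 56509)) = √((56 + 300) + (-122395 - 123787)/((1704 + 205² + 430*205) + 56509)) = √(356 - 246182/((1704 + 42025 + 88150) + 56509)) = √(356 - 246182/(131879 + 56509)) = √(356 - 246182/188388) = √(356 - 246182*1/188388) = √(356 - 123091/94194) = √(33409973/94194) = √349668777418/31398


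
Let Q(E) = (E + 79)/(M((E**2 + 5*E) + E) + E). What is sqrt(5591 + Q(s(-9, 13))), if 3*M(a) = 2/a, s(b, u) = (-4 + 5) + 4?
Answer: sqrt(3835309259)/827 ≈ 74.885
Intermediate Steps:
s(b, u) = 5 (s(b, u) = 1 + 4 = 5)
M(a) = 2/(3*a) (M(a) = (2/a)/3 = 2/(3*a))
Q(E) = (79 + E)/(E + 2/(3*(E**2 + 6*E))) (Q(E) = (E + 79)/(2/(3*((E**2 + 5*E) + E)) + E) = (79 + E)/(2/(3*(E**2 + 6*E)) + E) = (79 + E)/(E + 2/(3*(E**2 + 6*E))))
sqrt(5591 + Q(s(-9, 13))) = sqrt(5591 + 3*5*(6 + 5)*(79 + 5)/(2 + 3*5**2*(6 + 5))) = sqrt(5591 + 3*5*11*84/(2 + 3*25*11)) = sqrt(5591 + 3*5*11*84/(2 + 825)) = sqrt(5591 + 3*5*11*84/827) = sqrt(5591 + 3*5*(1/827)*11*84) = sqrt(5591 + 13860/827) = sqrt(4637617/827) = sqrt(3835309259)/827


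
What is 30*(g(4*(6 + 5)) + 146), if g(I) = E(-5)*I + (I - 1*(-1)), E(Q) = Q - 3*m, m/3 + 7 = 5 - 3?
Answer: 58530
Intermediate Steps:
m = -15 (m = -21 + 3*(5 - 3) = -21 + 3*2 = -21 + 6 = -15)
E(Q) = 45 + Q (E(Q) = Q - 3*(-15) = Q + 45 = 45 + Q)
g(I) = 1 + 41*I (g(I) = (45 - 5)*I + (I - 1*(-1)) = 40*I + (I + 1) = 40*I + (1 + I) = 1 + 41*I)
30*(g(4*(6 + 5)) + 146) = 30*((1 + 41*(4*(6 + 5))) + 146) = 30*((1 + 41*(4*11)) + 146) = 30*((1 + 41*44) + 146) = 30*((1 + 1804) + 146) = 30*(1805 + 146) = 30*1951 = 58530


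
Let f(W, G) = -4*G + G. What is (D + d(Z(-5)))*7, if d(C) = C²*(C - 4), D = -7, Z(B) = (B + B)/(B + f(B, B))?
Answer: -84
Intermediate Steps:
f(W, G) = -3*G
Z(B) = -1 (Z(B) = (B + B)/(B - 3*B) = (2*B)/((-2*B)) = (2*B)*(-1/(2*B)) = -1)
d(C) = C²*(-4 + C)
(D + d(Z(-5)))*7 = (-7 + (-1)²*(-4 - 1))*7 = (-7 + 1*(-5))*7 = (-7 - 5)*7 = -12*7 = -84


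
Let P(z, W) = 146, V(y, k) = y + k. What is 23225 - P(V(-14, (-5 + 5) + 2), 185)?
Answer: 23079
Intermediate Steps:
V(y, k) = k + y
23225 - P(V(-14, (-5 + 5) + 2), 185) = 23225 - 1*146 = 23225 - 146 = 23079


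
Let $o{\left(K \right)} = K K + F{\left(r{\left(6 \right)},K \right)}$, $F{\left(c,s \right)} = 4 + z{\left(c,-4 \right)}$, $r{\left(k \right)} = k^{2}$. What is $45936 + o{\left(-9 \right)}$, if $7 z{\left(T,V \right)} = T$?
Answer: $\frac{322183}{7} \approx 46026.0$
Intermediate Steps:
$z{\left(T,V \right)} = \frac{T}{7}$
$F{\left(c,s \right)} = 4 + \frac{c}{7}$
$o{\left(K \right)} = \frac{64}{7} + K^{2}$ ($o{\left(K \right)} = K K + \left(4 + \frac{6^{2}}{7}\right) = K^{2} + \left(4 + \frac{1}{7} \cdot 36\right) = K^{2} + \left(4 + \frac{36}{7}\right) = K^{2} + \frac{64}{7} = \frac{64}{7} + K^{2}$)
$45936 + o{\left(-9 \right)} = 45936 + \left(\frac{64}{7} + \left(-9\right)^{2}\right) = 45936 + \left(\frac{64}{7} + 81\right) = 45936 + \frac{631}{7} = \frac{322183}{7}$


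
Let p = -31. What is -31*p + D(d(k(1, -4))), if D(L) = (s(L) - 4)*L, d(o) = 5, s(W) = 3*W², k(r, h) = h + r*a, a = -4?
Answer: 1316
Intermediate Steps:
k(r, h) = h - 4*r (k(r, h) = h + r*(-4) = h - 4*r)
D(L) = L*(-4 + 3*L²) (D(L) = (3*L² - 4)*L = (-4 + 3*L²)*L = L*(-4 + 3*L²))
-31*p + D(d(k(1, -4))) = -31*(-31) + 5*(-4 + 3*5²) = 961 + 5*(-4 + 3*25) = 961 + 5*(-4 + 75) = 961 + 5*71 = 961 + 355 = 1316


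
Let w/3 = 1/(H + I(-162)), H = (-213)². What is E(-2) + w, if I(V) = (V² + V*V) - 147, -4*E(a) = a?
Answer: 8143/16285 ≈ 0.50003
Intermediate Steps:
E(a) = -a/4
I(V) = -147 + 2*V² (I(V) = (V² + V²) - 147 = 2*V² - 147 = -147 + 2*V²)
H = 45369
w = 1/32570 (w = 3/(45369 + (-147 + 2*(-162)²)) = 3/(45369 + (-147 + 2*26244)) = 3/(45369 + (-147 + 52488)) = 3/(45369 + 52341) = 3/97710 = 3*(1/97710) = 1/32570 ≈ 3.0703e-5)
E(-2) + w = -¼*(-2) + 1/32570 = ½ + 1/32570 = 8143/16285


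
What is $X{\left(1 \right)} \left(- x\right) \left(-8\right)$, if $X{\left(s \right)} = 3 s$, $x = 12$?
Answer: $288$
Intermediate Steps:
$X{\left(1 \right)} \left(- x\right) \left(-8\right) = 3 \cdot 1 \left(\left(-1\right) 12\right) \left(-8\right) = 3 \left(-12\right) \left(-8\right) = \left(-36\right) \left(-8\right) = 288$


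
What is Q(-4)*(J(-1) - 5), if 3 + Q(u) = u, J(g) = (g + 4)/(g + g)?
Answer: 91/2 ≈ 45.500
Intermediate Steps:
J(g) = (4 + g)/(2*g) (J(g) = (4 + g)/((2*g)) = (4 + g)*(1/(2*g)) = (4 + g)/(2*g))
Q(u) = -3 + u
Q(-4)*(J(-1) - 5) = (-3 - 4)*((½)*(4 - 1)/(-1) - 5) = -7*((½)*(-1)*3 - 5) = -7*(-3/2 - 5) = -7*(-13/2) = 91/2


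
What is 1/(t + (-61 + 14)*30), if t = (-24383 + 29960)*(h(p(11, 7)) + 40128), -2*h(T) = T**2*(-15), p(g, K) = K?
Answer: 2/451683987 ≈ 4.4279e-9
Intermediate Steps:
h(T) = 15*T**2/2 (h(T) = -T**2*(-15)/2 = -(-15)*T**2/2 = 15*T**2/2)
t = 451686807/2 (t = (-24383 + 29960)*((15/2)*7**2 + 40128) = 5577*((15/2)*49 + 40128) = 5577*(735/2 + 40128) = 5577*(80991/2) = 451686807/2 ≈ 2.2584e+8)
1/(t + (-61 + 14)*30) = 1/(451686807/2 + (-61 + 14)*30) = 1/(451686807/2 - 47*30) = 1/(451686807/2 - 1410) = 1/(451683987/2) = 2/451683987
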